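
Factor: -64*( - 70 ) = 4480=2^7*5^1*7^1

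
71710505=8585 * 8353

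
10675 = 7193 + 3482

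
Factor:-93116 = -2^2 * 23279^1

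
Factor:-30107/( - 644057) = 7^1*11^1*17^1*23^1*644057^( - 1 )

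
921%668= 253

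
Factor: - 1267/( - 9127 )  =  7^1*181^1*9127^( - 1 ) 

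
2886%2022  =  864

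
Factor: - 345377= - 137^1*2521^1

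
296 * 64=18944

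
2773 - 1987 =786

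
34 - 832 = - 798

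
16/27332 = 4/6833  =  0.00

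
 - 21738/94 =  -  232 + 35/47 = - 231.26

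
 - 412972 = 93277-506249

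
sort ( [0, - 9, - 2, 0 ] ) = [ - 9,-2, 0, 0]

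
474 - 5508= - 5034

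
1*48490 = 48490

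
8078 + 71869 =79947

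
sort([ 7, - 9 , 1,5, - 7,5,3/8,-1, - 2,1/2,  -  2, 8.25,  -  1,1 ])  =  [ - 9,  -  7,-2 , - 2,-1, - 1, 3/8, 1/2,  1, 1,5, 5, 7, 8.25] 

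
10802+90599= 101401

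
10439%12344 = 10439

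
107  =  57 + 50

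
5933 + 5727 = 11660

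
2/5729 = 2/5729 = 0.00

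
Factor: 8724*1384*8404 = 101470030464 = 2^7*3^1*11^1 * 173^1*191^1*727^1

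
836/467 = 836/467= 1.79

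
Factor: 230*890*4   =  818800 = 2^4*5^2*23^1*89^1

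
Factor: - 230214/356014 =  - 3^1*61^1*283^( - 1) = - 183/283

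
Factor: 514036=2^2*128509^1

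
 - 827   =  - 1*827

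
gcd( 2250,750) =750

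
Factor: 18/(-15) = -2^1*3^1*5^( - 1) = - 6/5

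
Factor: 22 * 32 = 704 = 2^6*11^1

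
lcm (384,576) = 1152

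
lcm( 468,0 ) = 0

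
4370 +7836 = 12206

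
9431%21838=9431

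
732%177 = 24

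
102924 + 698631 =801555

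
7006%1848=1462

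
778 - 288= 490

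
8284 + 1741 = 10025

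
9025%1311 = 1159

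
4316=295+4021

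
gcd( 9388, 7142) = 2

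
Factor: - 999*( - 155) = 3^3* 5^1*31^1*37^1  =  154845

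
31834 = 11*2894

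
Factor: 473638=2^1*11^1*21529^1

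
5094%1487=633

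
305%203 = 102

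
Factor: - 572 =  - 2^2*11^1 * 13^1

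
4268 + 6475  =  10743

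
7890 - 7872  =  18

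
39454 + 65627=105081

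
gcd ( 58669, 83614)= 1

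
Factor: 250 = 2^1*5^3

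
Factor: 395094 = 2^1*3^1*7^1*23^1  *409^1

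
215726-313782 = - 98056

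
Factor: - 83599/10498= - 2^( - 1) * 29^( - 1) * 41^1*181^( - 1)*2039^1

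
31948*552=17635296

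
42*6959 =292278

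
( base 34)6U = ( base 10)234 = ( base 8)352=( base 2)11101010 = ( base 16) EA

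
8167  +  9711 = 17878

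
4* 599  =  2396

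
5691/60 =94+17/20 = 94.85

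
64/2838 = 32/1419  =  0.02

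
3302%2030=1272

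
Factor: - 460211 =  - 460211^1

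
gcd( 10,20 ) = 10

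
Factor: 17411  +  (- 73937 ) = -56526 = - 2^1*3^1*9421^1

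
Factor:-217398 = -2^1 * 3^1*19^1 * 1907^1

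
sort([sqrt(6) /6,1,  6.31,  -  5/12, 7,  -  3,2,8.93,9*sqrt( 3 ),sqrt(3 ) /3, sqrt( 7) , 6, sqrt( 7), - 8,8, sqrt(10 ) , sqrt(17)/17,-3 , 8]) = [ - 8,  -  3, - 3  ,  -  5/12,sqrt( 17)/17,sqrt( 6)/6,sqrt( 3)/3, 1,2,sqrt( 7 ) , sqrt( 7), sqrt( 10),6 , 6.31,7, 8 , 8, 8.93,9 *sqrt( 3)]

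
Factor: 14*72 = 1008 = 2^4*3^2*7^1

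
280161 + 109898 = 390059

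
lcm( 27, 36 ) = 108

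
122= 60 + 62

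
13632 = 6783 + 6849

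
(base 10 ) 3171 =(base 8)6143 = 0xC63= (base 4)301203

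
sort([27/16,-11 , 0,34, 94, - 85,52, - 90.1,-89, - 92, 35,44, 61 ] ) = [ - 92,-90.1, - 89, - 85,-11,0, 27/16 , 34,35, 44, 52,61 , 94 ] 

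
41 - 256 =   -  215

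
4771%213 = 85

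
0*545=0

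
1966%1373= 593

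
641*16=10256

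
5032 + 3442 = 8474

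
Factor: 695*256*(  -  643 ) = - 2^8*5^1*139^1 * 643^1 = - 114402560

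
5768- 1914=3854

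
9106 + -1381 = 7725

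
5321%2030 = 1261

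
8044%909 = 772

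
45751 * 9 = 411759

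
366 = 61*6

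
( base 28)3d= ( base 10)97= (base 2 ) 1100001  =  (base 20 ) 4h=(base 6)241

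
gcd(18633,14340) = 3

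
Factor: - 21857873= - 21857873^1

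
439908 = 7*62844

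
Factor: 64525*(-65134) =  - 4202771350   =  - 2^1*5^2 *29^2*89^1*1123^1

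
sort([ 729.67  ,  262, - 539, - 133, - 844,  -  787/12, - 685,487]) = [ - 844, - 685, - 539, -133, - 787/12, 262,487, 729.67]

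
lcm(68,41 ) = 2788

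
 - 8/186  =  -4/93 = - 0.04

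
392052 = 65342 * 6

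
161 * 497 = 80017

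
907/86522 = 907/86522 = 0.01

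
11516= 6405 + 5111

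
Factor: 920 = 2^3*5^1*23^1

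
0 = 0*4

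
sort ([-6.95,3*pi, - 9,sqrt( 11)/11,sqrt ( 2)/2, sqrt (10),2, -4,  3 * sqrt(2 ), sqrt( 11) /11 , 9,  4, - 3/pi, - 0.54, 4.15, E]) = [ -9, - 6.95, - 4,-3/pi, - 0.54, sqrt ( 11 )/11, sqrt(11 ) /11 , sqrt(2)/2,2, E,sqrt ( 10), 4, 4.15,3 * sqrt(2 ),9, 3*pi] 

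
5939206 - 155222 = 5783984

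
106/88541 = 106/88541 = 0.00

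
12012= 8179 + 3833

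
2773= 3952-1179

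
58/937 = 58/937  =  0.06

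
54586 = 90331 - 35745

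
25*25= 625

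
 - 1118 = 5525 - 6643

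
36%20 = 16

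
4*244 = 976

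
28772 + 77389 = 106161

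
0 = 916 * 0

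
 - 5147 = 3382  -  8529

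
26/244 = 13/122 = 0.11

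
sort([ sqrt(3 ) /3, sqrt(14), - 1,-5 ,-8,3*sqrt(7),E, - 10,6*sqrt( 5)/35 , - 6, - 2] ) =[ - 10, - 8, - 6 , - 5, - 2, - 1,6 *sqrt(5)/35,sqrt(3 ) /3 , E, sqrt(14),3*sqrt(7 )] 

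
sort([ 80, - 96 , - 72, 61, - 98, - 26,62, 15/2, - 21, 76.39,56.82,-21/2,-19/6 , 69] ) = [ - 98, - 96,  -  72, - 26, - 21,  -  21/2,-19/6,15/2, 56.82, 61, 62, 69,76.39,80 ] 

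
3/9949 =3/9949  =  0.00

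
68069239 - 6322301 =61746938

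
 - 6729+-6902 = - 13631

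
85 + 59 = 144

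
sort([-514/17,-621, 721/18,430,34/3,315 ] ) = [ - 621,- 514/17 , 34/3, 721/18,  315,430]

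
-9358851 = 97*( - 96483)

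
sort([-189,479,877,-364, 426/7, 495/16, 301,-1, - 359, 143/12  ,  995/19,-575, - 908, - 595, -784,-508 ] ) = [ - 908, - 784,-595,  -  575, -508,- 364,-359,-189 , - 1,  143/12,495/16, 995/19, 426/7,  301,479,877 ] 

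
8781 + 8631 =17412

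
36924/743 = 49 + 517/743 = 49.70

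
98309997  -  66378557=31931440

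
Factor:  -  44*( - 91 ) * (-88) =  - 352352 =- 2^5*7^1*11^2*13^1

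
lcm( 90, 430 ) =3870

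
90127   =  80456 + 9671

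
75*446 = 33450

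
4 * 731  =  2924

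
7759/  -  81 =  - 96 + 17/81 = - 95.79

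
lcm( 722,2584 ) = 49096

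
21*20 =420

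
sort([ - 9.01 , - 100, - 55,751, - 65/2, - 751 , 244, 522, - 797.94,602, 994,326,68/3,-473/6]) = [ - 797.94, - 751, - 100, - 473/6, - 55,- 65/2, - 9.01, 68/3,244 , 326, 522,602 , 751,994]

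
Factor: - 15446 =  - 2^1*7723^1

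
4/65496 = 1/16374 = 0.00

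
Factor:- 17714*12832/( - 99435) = 2^6*3^ ( - 1)*5^( - 1)*7^( - 1 )*17^1*401^1*521^1*947^( - 1 )= 227306048/99435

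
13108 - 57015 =-43907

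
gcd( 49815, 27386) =1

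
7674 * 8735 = 67032390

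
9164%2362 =2078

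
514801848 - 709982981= - 195181133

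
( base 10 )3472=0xD90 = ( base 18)acg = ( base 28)4C0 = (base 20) 8DC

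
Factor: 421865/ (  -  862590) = -84373/172518 = - 2^ (- 1 )*3^( - 1)*139^1 *607^1  *  28753^(-1 ) 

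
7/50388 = 7/50388 = 0.00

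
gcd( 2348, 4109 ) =587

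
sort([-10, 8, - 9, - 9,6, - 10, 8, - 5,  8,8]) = [ - 10,  -  10,-9 , - 9, - 5 , 6,  8 , 8, 8, 8] 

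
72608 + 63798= 136406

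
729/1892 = 729/1892  =  0.39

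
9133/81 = 9133/81 = 112.75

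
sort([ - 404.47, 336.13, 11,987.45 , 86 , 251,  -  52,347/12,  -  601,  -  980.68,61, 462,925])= [-980.68, - 601, - 404.47, - 52, 11, 347/12, 61,86,251 , 336.13,462, 925 , 987.45 ]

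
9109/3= 3036 + 1/3 = 3036.33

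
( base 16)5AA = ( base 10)1450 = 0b10110101010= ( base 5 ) 21300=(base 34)18m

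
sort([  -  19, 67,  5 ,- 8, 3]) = [-19, - 8,3, 5,67]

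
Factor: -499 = -499^1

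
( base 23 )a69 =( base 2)1010100111101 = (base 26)813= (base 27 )7ca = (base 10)5437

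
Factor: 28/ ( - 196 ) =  - 7^ (-1) = - 1/7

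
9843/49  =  9843/49= 200.88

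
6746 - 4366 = 2380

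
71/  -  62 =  - 71/62 =- 1.15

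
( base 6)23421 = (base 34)2vv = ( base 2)110101000101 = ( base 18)A8D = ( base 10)3397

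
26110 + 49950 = 76060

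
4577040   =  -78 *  (  -  58680)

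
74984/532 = 2678/19 = 140.95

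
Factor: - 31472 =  - 2^4*7^1 *281^1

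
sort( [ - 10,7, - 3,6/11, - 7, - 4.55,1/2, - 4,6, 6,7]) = [  -  10, - 7,-4.55, -4, - 3, 1/2,6/11,6 , 6,7, 7 ]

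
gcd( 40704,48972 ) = 636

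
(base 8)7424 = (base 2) 111100010100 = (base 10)3860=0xf14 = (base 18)bg8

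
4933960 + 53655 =4987615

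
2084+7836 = 9920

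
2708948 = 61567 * 44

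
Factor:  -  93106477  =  -79^1*661^1*1783^1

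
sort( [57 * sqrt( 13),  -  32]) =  [ - 32, 57 * sqrt( 13 )]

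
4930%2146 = 638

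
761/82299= 761/82299 = 0.01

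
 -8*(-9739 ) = 77912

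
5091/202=25 + 41/202 = 25.20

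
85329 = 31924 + 53405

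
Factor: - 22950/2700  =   - 2^(  -  1 )*17^1 = - 17/2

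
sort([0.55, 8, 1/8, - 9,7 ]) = [ - 9, 1/8,0.55,7,8]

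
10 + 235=245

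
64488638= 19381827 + 45106811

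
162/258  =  27/43  =  0.63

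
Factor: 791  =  7^1*113^1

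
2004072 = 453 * 4424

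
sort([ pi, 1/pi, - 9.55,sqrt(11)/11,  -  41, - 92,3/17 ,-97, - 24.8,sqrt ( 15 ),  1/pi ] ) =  [ - 97, - 92,-41, - 24.8, -9.55,  3/17,sqrt ( 11 ) /11,1/pi, 1/pi, pi,  sqrt(15) ] 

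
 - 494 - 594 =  - 1088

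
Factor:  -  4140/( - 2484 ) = 3^( - 1 )*5^1 = 5/3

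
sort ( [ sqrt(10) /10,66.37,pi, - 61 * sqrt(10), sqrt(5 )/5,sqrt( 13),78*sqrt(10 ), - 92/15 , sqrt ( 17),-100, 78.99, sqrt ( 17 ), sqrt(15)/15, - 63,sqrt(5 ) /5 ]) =[ - 61*sqrt( 10), - 100,  -  63,-92/15,sqrt(15)/15, sqrt( 10)/10, sqrt (5 ) /5,sqrt ( 5) /5,pi, sqrt( 13 ), sqrt (17), sqrt( 17 ),66.37, 78.99  ,  78*sqrt( 10)]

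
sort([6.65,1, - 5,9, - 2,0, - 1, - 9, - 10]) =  [ - 10, - 9, - 5, - 2, - 1, 0,1,6.65,9]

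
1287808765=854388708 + 433420057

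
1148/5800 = 287/1450 = 0.20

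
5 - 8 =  - 3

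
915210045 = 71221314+843988731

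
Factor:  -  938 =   -  2^1*7^1*67^1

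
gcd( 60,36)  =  12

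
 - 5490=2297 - 7787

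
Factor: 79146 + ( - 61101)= 3^2*5^1*401^1=18045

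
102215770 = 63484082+38731688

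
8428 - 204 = 8224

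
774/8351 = 774/8351=0.09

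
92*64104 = 5897568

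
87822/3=29274 = 29274.00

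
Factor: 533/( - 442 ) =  - 41/34 = - 2^( - 1)*17^( - 1)*41^1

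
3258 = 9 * 362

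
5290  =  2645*2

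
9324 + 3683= 13007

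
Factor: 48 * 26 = 2^5*3^1*13^1 = 1248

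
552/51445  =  552/51445 = 0.01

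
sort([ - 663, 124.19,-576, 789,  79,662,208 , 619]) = [ - 663,-576, 79,124.19, 208,619,662,  789] 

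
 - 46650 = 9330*( - 5 )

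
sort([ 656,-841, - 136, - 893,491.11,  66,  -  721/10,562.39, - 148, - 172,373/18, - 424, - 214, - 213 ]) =[  -  893, - 841,- 424, - 214,  -  213 , - 172,-148, - 136, - 721/10, 373/18, 66, 491.11, 562.39,656] 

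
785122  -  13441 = 771681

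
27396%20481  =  6915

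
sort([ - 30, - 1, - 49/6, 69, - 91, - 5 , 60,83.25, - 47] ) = [- 91, - 47,-30, - 49/6,  -  5, - 1, 60, 69,  83.25 ]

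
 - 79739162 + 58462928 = - 21276234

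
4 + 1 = 5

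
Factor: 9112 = 2^3*17^1*67^1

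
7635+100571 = 108206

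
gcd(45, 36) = 9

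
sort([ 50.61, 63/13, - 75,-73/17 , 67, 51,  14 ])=[ - 75,  -  73/17,  63/13, 14,  50.61,51, 67]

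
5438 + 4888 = 10326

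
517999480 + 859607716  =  1377607196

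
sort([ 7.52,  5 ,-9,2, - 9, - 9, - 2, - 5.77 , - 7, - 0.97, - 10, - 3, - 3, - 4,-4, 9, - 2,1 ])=[ - 10, - 9, -9, - 9, - 7, - 5.77, - 4, - 4, - 3,  -  3, - 2, - 2,  -  0.97, 1, 2, 5, 7.52 , 9]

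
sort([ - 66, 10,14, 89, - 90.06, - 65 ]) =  [ - 90.06, - 66 , - 65, 10, 14,89 ]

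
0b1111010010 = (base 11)80A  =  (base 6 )4310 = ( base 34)sq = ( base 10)978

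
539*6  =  3234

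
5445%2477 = 491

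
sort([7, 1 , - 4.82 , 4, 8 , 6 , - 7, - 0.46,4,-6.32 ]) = [-7,-6.32, - 4.82 , - 0.46,  1,  4,  4, 6, 7,8]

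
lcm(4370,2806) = 266570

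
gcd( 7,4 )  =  1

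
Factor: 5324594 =2^1 *11^1*173^1*1399^1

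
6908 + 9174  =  16082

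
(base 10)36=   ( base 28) 18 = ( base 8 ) 44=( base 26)1a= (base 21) 1F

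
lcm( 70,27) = 1890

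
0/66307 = 0 = 0.00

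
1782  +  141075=142857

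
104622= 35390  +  69232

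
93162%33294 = 26574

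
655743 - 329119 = 326624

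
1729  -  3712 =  - 1983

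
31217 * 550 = 17169350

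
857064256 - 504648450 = 352415806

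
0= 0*9775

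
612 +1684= 2296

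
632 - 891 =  -259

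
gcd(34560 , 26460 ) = 540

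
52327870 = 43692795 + 8635075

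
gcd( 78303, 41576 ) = 1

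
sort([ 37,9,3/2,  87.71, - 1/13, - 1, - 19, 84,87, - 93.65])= [ - 93.65,-19 , - 1 ,-1/13, 3/2,9,  37,84, 87, 87.71]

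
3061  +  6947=10008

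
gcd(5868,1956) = 1956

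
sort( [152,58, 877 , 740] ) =[58,152,740, 877] 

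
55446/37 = 1498 + 20/37 = 1498.54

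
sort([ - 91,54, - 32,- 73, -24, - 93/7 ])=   [ - 91, - 73, - 32 , - 24, - 93/7,  54]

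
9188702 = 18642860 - 9454158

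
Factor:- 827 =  - 827^1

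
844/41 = 844/41  =  20.59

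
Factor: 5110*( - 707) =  - 2^1*  5^1 * 7^2*73^1*101^1 = - 3612770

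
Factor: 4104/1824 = 2^( - 2)*3^2 = 9/4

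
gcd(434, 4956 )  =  14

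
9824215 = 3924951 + 5899264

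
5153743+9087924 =14241667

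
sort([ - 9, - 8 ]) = [  -  9, - 8 ] 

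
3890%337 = 183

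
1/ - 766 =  - 1 + 765/766=- 0.00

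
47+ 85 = 132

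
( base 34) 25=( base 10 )73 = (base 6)201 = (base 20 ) 3D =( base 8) 111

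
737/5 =147 + 2/5=147.40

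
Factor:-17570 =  - 2^1*5^1*7^1*251^1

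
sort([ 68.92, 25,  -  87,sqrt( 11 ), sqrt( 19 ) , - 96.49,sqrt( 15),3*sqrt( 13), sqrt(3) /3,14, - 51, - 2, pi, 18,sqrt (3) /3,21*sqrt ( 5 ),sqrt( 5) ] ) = [  -  96.49, - 87, - 51,  -  2,sqrt( 3) /3, sqrt(  3) /3,sqrt( 5),pi, sqrt ( 11), sqrt(15),sqrt( 19 ),3*sqrt(13 ),14,18, 25,21 * sqrt ( 5 ),68.92]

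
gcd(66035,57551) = 1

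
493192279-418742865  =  74449414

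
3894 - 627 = 3267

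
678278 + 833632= 1511910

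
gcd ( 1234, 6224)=2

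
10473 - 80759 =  - 70286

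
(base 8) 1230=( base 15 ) 2e4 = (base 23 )15K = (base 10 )664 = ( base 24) 13G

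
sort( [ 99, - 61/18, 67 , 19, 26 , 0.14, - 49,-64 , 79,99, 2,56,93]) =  [- 64, - 49, - 61/18,  0.14, 2, 19, 26 , 56 , 67, 79, 93, 99, 99 ]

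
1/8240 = 1/8240 = 0.00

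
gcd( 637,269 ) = 1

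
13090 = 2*6545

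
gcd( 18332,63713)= 1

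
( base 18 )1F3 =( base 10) 597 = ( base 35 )h2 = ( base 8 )1125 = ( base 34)hj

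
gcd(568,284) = 284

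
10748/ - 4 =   -  2687/1=-2687.00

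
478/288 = 239/144=1.66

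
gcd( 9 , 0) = 9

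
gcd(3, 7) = 1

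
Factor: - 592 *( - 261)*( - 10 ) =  - 1545120 = - 2^5 * 3^2 * 5^1 * 29^1*37^1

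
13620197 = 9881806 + 3738391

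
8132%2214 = 1490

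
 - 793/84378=-793/84378  =  - 0.01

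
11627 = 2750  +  8877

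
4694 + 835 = 5529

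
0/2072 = 0 = 0.00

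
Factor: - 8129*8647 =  - 70291463= - 11^1*739^1*8647^1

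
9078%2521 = 1515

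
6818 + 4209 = 11027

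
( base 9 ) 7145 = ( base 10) 5225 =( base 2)1010001101001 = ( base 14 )1c93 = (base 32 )539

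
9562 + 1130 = 10692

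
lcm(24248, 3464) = 24248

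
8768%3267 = 2234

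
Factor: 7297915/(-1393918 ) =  -2^( - 1)*5^1*41^ ( - 1)*89^( - 1 )*191^( - 1 )*1459583^1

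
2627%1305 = 17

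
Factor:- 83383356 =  - 2^2*3^1 * 7^1*992659^1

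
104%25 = 4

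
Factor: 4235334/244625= 2^1*3^1*5^( - 3)  *19^( -1)*29^1*101^1*103^( - 1)*241^1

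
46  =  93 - 47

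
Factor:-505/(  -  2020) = 2^( - 2) = 1/4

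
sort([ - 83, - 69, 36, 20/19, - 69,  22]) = [- 83, - 69, - 69 , 20/19, 22, 36 ]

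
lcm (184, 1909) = 15272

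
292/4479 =292/4479 = 0.07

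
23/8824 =23/8824 = 0.00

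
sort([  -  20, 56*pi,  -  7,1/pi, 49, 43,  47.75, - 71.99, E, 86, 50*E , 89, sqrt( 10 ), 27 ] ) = [ - 71.99, - 20 ,  -  7,  1/pi , E,sqrt( 10 ) , 27,  43, 47.75 , 49 , 86, 89,50 * E, 56*pi ]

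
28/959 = 4/137 = 0.03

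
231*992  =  229152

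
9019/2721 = 3 + 856/2721 = 3.31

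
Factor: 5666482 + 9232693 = 5^2*595967^1  =  14899175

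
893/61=14 + 39/61  =  14.64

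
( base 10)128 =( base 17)79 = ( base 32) 40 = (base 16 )80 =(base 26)4o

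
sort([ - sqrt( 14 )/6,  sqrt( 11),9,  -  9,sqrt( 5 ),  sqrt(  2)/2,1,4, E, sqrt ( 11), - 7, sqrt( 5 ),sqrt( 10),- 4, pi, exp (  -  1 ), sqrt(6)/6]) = [ -9,-7  , - 4 , - sqrt( 14) /6, exp( - 1),sqrt( 6)/6,  sqrt(2)/2,1, sqrt( 5 ), sqrt( 5),  E, pi, sqrt( 10 ) , sqrt (11 ), sqrt( 11 ), 4 , 9 ]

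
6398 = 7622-1224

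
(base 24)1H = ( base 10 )41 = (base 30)1B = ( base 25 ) 1G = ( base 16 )29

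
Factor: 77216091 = 3^1*17^1*457^1*3313^1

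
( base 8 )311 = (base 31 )6F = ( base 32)69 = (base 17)BE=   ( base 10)201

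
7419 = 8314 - 895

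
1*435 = 435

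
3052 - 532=2520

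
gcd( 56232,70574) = 142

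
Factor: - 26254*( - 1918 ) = 50355172 =2^2*7^1*137^1*13127^1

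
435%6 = 3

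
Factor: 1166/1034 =53/47 = 47^(  -  1 )*53^1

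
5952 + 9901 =15853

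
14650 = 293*50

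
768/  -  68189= - 768/68189 = -0.01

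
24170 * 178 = 4302260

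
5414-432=4982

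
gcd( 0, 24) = 24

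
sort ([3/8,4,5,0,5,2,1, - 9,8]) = [- 9, 0,3/8,1,2,4,5 , 5,8]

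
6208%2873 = 462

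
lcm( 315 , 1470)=4410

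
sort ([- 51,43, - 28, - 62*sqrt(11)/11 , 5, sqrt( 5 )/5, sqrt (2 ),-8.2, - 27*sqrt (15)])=[ - 27*sqrt( 15 ), - 51, - 28, - 62 * sqrt( 11 ) /11,- 8.2,sqrt (5 )/5,sqrt( 2), 5, 43]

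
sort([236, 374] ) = [ 236, 374]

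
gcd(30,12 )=6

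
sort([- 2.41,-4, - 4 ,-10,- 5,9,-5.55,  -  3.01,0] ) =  [ - 10, - 5.55, - 5, - 4 , - 4, - 3.01,-2.41, 0, 9]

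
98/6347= 98/6347 = 0.02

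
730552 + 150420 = 880972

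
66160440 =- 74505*( - 888 ) 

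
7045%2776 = 1493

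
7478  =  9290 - 1812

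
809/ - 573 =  - 2 + 337/573 = -1.41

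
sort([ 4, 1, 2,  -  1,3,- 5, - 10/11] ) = [ - 5, - 1,-10/11, 1,2, 3, 4 ] 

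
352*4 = 1408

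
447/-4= - 112 + 1/4 = - 111.75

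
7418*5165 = 38313970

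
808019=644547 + 163472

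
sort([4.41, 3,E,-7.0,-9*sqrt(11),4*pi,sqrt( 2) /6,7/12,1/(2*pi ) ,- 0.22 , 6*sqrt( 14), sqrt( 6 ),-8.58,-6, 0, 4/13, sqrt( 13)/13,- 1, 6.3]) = [ - 9*sqrt (11),-8.58, - 7.0, - 6, - 1, - 0.22,0,1/( 2* pi), sqrt(2) /6, sqrt(13)/13 , 4/13,7/12,sqrt( 6 ) , E,3, 4.41, 6.3,4*pi,  6*sqrt (14)]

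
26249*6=157494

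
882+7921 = 8803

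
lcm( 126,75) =3150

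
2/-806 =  - 1+402/403 = - 0.00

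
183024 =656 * 279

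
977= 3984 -3007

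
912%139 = 78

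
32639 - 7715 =24924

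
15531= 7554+7977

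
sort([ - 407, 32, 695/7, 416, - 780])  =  [ - 780,- 407,  32, 695/7,416]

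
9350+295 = 9645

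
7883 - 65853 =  -57970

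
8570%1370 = 350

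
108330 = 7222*15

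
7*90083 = 630581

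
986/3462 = 493/1731 = 0.28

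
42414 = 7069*6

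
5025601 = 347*14483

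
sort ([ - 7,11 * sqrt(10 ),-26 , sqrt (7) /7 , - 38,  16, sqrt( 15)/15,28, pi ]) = [ - 38 , - 26, - 7, sqrt ( 15 ) /15, sqrt(7) /7,pi,16, 28,11*sqrt(10)] 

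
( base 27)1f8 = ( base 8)2166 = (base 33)11k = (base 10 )1142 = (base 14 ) 5b8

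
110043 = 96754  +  13289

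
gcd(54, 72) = 18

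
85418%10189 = 3906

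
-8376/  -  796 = 2094/199 = 10.52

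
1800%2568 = 1800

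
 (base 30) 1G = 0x2E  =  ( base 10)46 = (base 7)64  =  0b101110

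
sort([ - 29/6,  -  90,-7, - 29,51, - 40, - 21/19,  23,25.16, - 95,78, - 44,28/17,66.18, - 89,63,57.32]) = [ - 95, - 90, - 89, - 44 , - 40, - 29 , - 7, - 29/6, - 21/19, 28/17,23,25.16, 51,57.32,  63,66.18,78] 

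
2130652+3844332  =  5974984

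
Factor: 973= 7^1*139^1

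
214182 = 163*1314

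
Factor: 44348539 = 44348539^1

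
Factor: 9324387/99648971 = 3^2 *157^1*557^( - 1) * 6599^1*178903^( - 1 )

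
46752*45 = 2103840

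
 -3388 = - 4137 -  - 749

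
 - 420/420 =-1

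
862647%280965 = 19752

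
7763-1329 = 6434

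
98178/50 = 1963 + 14/25=1963.56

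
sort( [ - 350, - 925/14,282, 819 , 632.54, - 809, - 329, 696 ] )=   [ - 809, - 350, - 329, - 925/14, 282,632.54, 696, 819 ]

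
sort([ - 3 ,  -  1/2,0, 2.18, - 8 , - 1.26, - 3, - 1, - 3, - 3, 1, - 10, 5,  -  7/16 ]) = [  -  10, - 8, - 3, - 3, - 3, - 3, - 1.26, - 1, - 1/2, - 7/16, 0 , 1, 2.18, 5]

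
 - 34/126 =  - 17/63=- 0.27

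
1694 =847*2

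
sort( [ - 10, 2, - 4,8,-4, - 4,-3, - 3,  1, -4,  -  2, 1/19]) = [ - 10, - 4, - 4,  -  4, - 4, - 3, - 3, - 2, 1/19,1 , 2,8 ] 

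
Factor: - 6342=-2^1*3^1*7^1*  151^1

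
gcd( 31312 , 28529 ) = 1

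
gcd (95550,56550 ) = 1950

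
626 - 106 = 520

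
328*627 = 205656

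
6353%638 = 611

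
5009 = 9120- 4111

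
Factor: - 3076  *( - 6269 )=2^2*769^1*6269^1 = 19283444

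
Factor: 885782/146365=2^1*5^( - 1)*401^( - 1) * 6067^1  =  12134/2005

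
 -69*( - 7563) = 521847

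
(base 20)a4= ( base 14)108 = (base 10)204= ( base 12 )150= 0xCC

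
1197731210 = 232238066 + 965493144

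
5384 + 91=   5475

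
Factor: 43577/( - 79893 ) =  - 3^( - 3)*11^(-1) *269^( - 1 )*43577^1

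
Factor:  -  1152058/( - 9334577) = 2^1*7^(  -  1)*576029^1 * 1333511^(- 1)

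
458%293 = 165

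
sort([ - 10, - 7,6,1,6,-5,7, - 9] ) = [-10, - 9,  -  7, - 5, 1, 6 , 6,7 ]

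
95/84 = 95/84 = 1.13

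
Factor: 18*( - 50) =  -900=- 2^2 * 3^2 *5^2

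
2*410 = 820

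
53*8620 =456860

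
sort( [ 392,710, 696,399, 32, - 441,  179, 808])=[ - 441, 32,179, 392,399, 696 , 710, 808]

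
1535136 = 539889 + 995247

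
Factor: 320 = 2^6*5^1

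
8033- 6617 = 1416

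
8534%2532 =938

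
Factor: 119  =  7^1*17^1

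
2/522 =1/261= 0.00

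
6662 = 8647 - 1985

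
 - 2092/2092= - 1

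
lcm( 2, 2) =2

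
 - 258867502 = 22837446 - 281704948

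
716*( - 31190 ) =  - 22332040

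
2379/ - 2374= - 2379/2374 =- 1.00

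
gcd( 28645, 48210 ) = 5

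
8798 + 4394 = 13192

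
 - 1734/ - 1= 1734 + 0/1 = 1734.00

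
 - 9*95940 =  - 863460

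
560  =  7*80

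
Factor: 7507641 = 3^1*19^1*131713^1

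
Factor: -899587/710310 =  - 2^(- 1 )*3^( - 1)  *5^(- 1 )*13^2*5323^1*23677^(-1) 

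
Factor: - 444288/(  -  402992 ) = 312/283 = 2^3*3^1*13^1*283^(  -  1)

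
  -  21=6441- 6462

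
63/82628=9/11804 = 0.00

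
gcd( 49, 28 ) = 7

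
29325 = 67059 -37734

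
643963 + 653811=1297774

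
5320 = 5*1064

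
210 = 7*30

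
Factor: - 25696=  - 2^5  *11^1*73^1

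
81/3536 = 81/3536= 0.02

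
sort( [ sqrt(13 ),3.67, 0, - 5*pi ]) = [-5*pi,0, sqrt( 13),  3.67] 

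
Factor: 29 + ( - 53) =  - 24 = - 2^3*3^1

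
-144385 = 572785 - 717170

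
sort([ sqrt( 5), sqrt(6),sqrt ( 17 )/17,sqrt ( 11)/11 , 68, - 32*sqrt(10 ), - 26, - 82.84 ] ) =[ - 32* sqrt( 10), - 82.84,  -  26,sqrt(17) /17, sqrt(11 ) /11, sqrt ( 5 ),sqrt(6),68]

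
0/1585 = 0 = 0.00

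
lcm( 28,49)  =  196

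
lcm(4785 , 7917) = 435435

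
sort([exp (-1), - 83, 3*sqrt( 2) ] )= [- 83,exp( - 1 ), 3*sqrt( 2 ) ]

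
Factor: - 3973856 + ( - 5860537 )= - 3^1*29^1* 113039^1 = - 9834393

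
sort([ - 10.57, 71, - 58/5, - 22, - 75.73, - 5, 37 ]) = [ - 75.73, - 22, - 58/5, - 10.57, - 5,37, 71] 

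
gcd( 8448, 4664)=88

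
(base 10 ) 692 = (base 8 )1264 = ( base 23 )172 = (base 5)10232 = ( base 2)1010110100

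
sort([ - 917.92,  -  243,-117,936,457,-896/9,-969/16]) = [ - 917.92, - 243, - 117, - 896/9 , - 969/16, 457, 936 ] 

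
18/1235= 18/1235= 0.01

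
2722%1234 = 254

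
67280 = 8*8410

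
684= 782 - 98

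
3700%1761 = 178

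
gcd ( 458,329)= 1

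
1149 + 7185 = 8334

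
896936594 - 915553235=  - 18616641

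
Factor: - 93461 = -19^1*4919^1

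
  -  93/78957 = - 1 + 848/849  =  -  0.00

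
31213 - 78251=  -  47038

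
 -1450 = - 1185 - 265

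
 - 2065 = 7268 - 9333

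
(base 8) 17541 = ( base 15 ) 25a8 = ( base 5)224113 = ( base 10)8033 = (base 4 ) 1331201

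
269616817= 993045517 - 723428700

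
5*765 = 3825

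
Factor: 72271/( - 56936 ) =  - 2^( - 3)*11^ ( - 1 )*647^( -1 )*72271^1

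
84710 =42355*2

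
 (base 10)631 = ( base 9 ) 771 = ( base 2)1001110111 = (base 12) 447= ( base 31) KB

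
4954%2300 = 354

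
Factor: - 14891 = -14891^1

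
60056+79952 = 140008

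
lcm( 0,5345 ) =0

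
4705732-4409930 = 295802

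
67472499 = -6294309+73766808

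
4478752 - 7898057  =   - 3419305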